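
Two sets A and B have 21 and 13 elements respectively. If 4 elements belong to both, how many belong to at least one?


|A ∪ B| = |A| + |B| - |A ∩ B|
= 21 + 13 - 4
= 30

|A ∪ B| = 30


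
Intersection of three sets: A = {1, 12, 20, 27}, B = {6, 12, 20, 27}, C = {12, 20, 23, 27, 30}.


A ∩ B = {12, 20, 27}
(A ∩ B) ∩ C = {12, 20, 27}

A ∩ B ∩ C = {12, 20, 27}


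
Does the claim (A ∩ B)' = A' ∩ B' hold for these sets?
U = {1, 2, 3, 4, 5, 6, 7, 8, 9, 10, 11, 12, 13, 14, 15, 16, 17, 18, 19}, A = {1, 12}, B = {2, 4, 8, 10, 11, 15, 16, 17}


LHS: A ∩ B = ∅
(A ∩ B)' = U \ (A ∩ B) = {1, 2, 3, 4, 5, 6, 7, 8, 9, 10, 11, 12, 13, 14, 15, 16, 17, 18, 19}
A' = {2, 3, 4, 5, 6, 7, 8, 9, 10, 11, 13, 14, 15, 16, 17, 18, 19}, B' = {1, 3, 5, 6, 7, 9, 12, 13, 14, 18, 19}
Claimed RHS: A' ∩ B' = {3, 5, 6, 7, 9, 13, 14, 18, 19}
Identity is INVALID: LHS = {1, 2, 3, 4, 5, 6, 7, 8, 9, 10, 11, 12, 13, 14, 15, 16, 17, 18, 19} but the RHS claimed here equals {3, 5, 6, 7, 9, 13, 14, 18, 19}. The correct form is (A ∩ B)' = A' ∪ B'.

Identity is invalid: (A ∩ B)' = {1, 2, 3, 4, 5, 6, 7, 8, 9, 10, 11, 12, 13, 14, 15, 16, 17, 18, 19} but A' ∩ B' = {3, 5, 6, 7, 9, 13, 14, 18, 19}. The correct De Morgan law is (A ∩ B)' = A' ∪ B'.


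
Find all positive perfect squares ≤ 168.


Checking each candidate:
Condition: positive perfect squares ≤ 168
Result = {1, 4, 9, 16, 25, 36, 49, 64, 81, 100, 121, 144}

{1, 4, 9, 16, 25, 36, 49, 64, 81, 100, 121, 144}


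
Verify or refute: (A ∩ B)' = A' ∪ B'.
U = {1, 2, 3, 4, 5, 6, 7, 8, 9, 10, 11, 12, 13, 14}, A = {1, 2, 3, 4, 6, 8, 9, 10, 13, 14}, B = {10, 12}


LHS: A ∩ B = {10}
(A ∩ B)' = U \ (A ∩ B) = {1, 2, 3, 4, 5, 6, 7, 8, 9, 11, 12, 13, 14}
A' = {5, 7, 11, 12}, B' = {1, 2, 3, 4, 5, 6, 7, 8, 9, 11, 13, 14}
Claimed RHS: A' ∪ B' = {1, 2, 3, 4, 5, 6, 7, 8, 9, 11, 12, 13, 14}
Identity is VALID: LHS = RHS = {1, 2, 3, 4, 5, 6, 7, 8, 9, 11, 12, 13, 14} ✓

Identity is valid. (A ∩ B)' = A' ∪ B' = {1, 2, 3, 4, 5, 6, 7, 8, 9, 11, 12, 13, 14}


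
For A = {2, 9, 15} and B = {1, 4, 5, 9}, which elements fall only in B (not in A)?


A = {2, 9, 15}
B = {1, 4, 5, 9}
Region: only in B (not in A)
Elements: {1, 4, 5}

Elements only in B (not in A): {1, 4, 5}


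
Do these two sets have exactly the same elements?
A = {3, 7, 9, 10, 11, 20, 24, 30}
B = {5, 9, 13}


Two sets are equal iff they have exactly the same elements.
A = {3, 7, 9, 10, 11, 20, 24, 30}
B = {5, 9, 13}
Differences: {3, 5, 7, 10, 11, 13, 20, 24, 30}
A ≠ B

No, A ≠ B


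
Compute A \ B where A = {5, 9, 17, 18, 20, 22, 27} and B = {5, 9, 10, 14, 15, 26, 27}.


A \ B = elements in A but not in B
A = {5, 9, 17, 18, 20, 22, 27}
B = {5, 9, 10, 14, 15, 26, 27}
Remove from A any elements in B
A \ B = {17, 18, 20, 22}

A \ B = {17, 18, 20, 22}


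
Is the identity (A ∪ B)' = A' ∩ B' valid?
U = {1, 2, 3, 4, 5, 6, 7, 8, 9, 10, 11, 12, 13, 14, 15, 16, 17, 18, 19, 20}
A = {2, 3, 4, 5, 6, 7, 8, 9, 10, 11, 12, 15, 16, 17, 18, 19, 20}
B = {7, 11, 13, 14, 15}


LHS: A ∪ B = {2, 3, 4, 5, 6, 7, 8, 9, 10, 11, 12, 13, 14, 15, 16, 17, 18, 19, 20}
(A ∪ B)' = U \ (A ∪ B) = {1}
A' = {1, 13, 14}, B' = {1, 2, 3, 4, 5, 6, 8, 9, 10, 12, 16, 17, 18, 19, 20}
Claimed RHS: A' ∩ B' = {1}
Identity is VALID: LHS = RHS = {1} ✓

Identity is valid. (A ∪ B)' = A' ∩ B' = {1}


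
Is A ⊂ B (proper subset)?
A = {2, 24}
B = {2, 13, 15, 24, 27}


A ⊂ B requires: A ⊆ B AND A ≠ B.
A ⊆ B? Yes
A = B? No
A ⊂ B: Yes (A is a proper subset of B)

Yes, A ⊂ B


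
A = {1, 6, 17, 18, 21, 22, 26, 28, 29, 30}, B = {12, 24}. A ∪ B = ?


A ∪ B = all elements in A or B (or both)
A = {1, 6, 17, 18, 21, 22, 26, 28, 29, 30}
B = {12, 24}
A ∪ B = {1, 6, 12, 17, 18, 21, 22, 24, 26, 28, 29, 30}

A ∪ B = {1, 6, 12, 17, 18, 21, 22, 24, 26, 28, 29, 30}


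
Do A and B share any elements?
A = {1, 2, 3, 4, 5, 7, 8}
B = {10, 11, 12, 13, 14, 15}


Disjoint means A ∩ B = ∅.
A ∩ B = ∅
A ∩ B = ∅, so A and B are disjoint.

No — A and B share no elements (A ∩ B = ∅), so they are disjoint


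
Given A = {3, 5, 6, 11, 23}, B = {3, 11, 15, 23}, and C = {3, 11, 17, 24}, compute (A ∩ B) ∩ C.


A ∩ B = {3, 11, 23}
(A ∩ B) ∩ C = {3, 11}

A ∩ B ∩ C = {3, 11}


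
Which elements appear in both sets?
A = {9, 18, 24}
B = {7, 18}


A ∩ B = elements in both A and B
A = {9, 18, 24}
B = {7, 18}
A ∩ B = {18}

A ∩ B = {18}


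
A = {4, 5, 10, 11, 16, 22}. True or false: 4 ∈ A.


A = {4, 5, 10, 11, 16, 22}
Checking if 4 is in A
4 is in A → True

4 ∈ A


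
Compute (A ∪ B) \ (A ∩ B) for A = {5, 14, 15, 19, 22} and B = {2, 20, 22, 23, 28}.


A △ B = (A \ B) ∪ (B \ A) = elements in exactly one of A or B
A \ B = {5, 14, 15, 19}
B \ A = {2, 20, 23, 28}
A △ B = {2, 5, 14, 15, 19, 20, 23, 28}

A △ B = {2, 5, 14, 15, 19, 20, 23, 28}


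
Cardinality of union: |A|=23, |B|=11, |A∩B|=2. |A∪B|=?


|A ∪ B| = |A| + |B| - |A ∩ B|
= 23 + 11 - 2
= 32

|A ∪ B| = 32


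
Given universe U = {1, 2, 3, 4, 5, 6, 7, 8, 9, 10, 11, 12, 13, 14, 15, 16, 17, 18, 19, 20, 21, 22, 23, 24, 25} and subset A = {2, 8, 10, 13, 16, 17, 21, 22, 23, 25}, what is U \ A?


Aᶜ = U \ A = elements in U but not in A
U = {1, 2, 3, 4, 5, 6, 7, 8, 9, 10, 11, 12, 13, 14, 15, 16, 17, 18, 19, 20, 21, 22, 23, 24, 25}
A = {2, 8, 10, 13, 16, 17, 21, 22, 23, 25}
Aᶜ = {1, 3, 4, 5, 6, 7, 9, 11, 12, 14, 15, 18, 19, 20, 24}

Aᶜ = {1, 3, 4, 5, 6, 7, 9, 11, 12, 14, 15, 18, 19, 20, 24}


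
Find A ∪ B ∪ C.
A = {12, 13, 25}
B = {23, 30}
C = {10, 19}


A ∪ B = {12, 13, 23, 25, 30}
(A ∪ B) ∪ C = {10, 12, 13, 19, 23, 25, 30}

A ∪ B ∪ C = {10, 12, 13, 19, 23, 25, 30}


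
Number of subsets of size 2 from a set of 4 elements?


C(n,k) = n! / (k!(n-k)!)
C(4,2) = 4! / (2!2!)
= 6

C(4,2) = 6


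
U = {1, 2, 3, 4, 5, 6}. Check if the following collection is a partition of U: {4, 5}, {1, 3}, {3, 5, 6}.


A partition requires: (1) non-empty parts, (2) pairwise disjoint, (3) union = U
Parts: {4, 5}, {1, 3}, {3, 5, 6}
Union of parts: {1, 3, 4, 5, 6}
U = {1, 2, 3, 4, 5, 6}
All non-empty? True
Pairwise disjoint? False
Covers U? False

No, not a valid partition


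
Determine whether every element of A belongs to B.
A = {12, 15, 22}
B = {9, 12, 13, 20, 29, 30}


A ⊆ B means every element of A is in B.
Elements in A not in B: {15, 22}
So A ⊄ B.

No, A ⊄ B


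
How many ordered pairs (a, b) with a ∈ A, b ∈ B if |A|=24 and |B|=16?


|A × B| = |A| × |B|
= 24 × 16
= 384

|A × B| = 384


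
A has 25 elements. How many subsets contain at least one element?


Total subsets = 2^n = 2^25 = 33554432
Non-empty subsets exclude the empty set: 2^n - 1
= 33554432 - 1
= 33554431

Number of non-empty subsets = 33554431


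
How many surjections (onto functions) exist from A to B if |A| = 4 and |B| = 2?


n = |A| = 4, k = |B| = 2. Surjections via inclusion-exclusion:
S(n,k) = Σ(-1)^i × C(k,i) × (k-i)^n, i=0 to k
i=0: (-1)^0×C(2,0)×2^4 = 16
i=1: (-1)^1×C(2,1)×1^4 = -2
i=2: (-1)^2×C(2,2)×0^4 = 0
Total = 14

Number of surjections = 14


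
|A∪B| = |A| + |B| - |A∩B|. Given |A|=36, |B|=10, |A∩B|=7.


|A ∪ B| = |A| + |B| - |A ∩ B|
= 36 + 10 - 7
= 39

|A ∪ B| = 39


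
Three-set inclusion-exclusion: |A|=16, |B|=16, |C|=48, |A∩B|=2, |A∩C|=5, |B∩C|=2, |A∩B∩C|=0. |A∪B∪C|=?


|A∪B∪C| = |A|+|B|+|C| - |A∩B|-|A∩C|-|B∩C| + |A∩B∩C|
= 16+16+48 - 2-5-2 + 0
= 80 - 9 + 0
= 71

|A ∪ B ∪ C| = 71


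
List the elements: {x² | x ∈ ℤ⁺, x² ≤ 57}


Checking each candidate:
Condition: positive perfect squares ≤ 57
Result = {1, 4, 9, 16, 25, 36, 49}

{1, 4, 9, 16, 25, 36, 49}


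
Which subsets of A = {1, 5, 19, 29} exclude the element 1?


A subset of A that omits 1 is a subset of A \ {1}, so there are 2^(n-1) = 2^3 = 8 of them.
Subsets excluding 1: ∅, {5}, {19}, {29}, {5, 19}, {5, 29}, {19, 29}, {5, 19, 29}

Subsets excluding 1 (8 total): ∅, {5}, {19}, {29}, {5, 19}, {5, 29}, {19, 29}, {5, 19, 29}


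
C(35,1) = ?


C(n,k) = n! / (k!(n-k)!)
C(35,1) = 35! / (1!34!)
= 35

C(35,1) = 35


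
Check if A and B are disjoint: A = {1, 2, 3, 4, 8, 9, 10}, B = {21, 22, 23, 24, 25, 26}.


Disjoint means A ∩ B = ∅.
A ∩ B = ∅
A ∩ B = ∅, so A and B are disjoint.

Yes, A and B are disjoint


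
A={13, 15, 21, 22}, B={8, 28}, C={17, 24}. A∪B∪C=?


A ∪ B = {8, 13, 15, 21, 22, 28}
(A ∪ B) ∪ C = {8, 13, 15, 17, 21, 22, 24, 28}

A ∪ B ∪ C = {8, 13, 15, 17, 21, 22, 24, 28}


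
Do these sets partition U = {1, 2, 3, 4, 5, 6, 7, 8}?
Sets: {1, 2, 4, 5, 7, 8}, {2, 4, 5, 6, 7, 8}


A partition requires: (1) non-empty parts, (2) pairwise disjoint, (3) union = U
Parts: {1, 2, 4, 5, 7, 8}, {2, 4, 5, 6, 7, 8}
Union of parts: {1, 2, 4, 5, 6, 7, 8}
U = {1, 2, 3, 4, 5, 6, 7, 8}
All non-empty? True
Pairwise disjoint? False
Covers U? False

No, not a valid partition


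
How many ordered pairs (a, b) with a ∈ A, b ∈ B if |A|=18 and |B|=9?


|A × B| = |A| × |B|
= 18 × 9
= 162

|A × B| = 162


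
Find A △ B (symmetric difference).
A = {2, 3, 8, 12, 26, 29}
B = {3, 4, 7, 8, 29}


A △ B = (A \ B) ∪ (B \ A) = elements in exactly one of A or B
A \ B = {2, 12, 26}
B \ A = {4, 7}
A △ B = {2, 4, 7, 12, 26}

A △ B = {2, 4, 7, 12, 26}


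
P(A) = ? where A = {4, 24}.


|A| = 2, so |P(A)| = 2^2 = 4
Enumerate subsets by cardinality (0 to 2):
∅, {4}, {24}, {4, 24}

P(A) has 4 subsets: ∅, {4}, {24}, {4, 24}


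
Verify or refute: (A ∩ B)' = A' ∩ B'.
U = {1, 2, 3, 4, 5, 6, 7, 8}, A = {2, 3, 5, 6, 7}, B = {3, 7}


LHS: A ∩ B = {3, 7}
(A ∩ B)' = U \ (A ∩ B) = {1, 2, 4, 5, 6, 8}
A' = {1, 4, 8}, B' = {1, 2, 4, 5, 6, 8}
Claimed RHS: A' ∩ B' = {1, 4, 8}
Identity is INVALID: LHS = {1, 2, 4, 5, 6, 8} but the RHS claimed here equals {1, 4, 8}. The correct form is (A ∩ B)' = A' ∪ B'.

Identity is invalid: (A ∩ B)' = {1, 2, 4, 5, 6, 8} but A' ∩ B' = {1, 4, 8}. The correct De Morgan law is (A ∩ B)' = A' ∪ B'.


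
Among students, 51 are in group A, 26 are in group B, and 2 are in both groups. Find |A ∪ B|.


|A ∪ B| = |A| + |B| - |A ∩ B|
= 51 + 26 - 2
= 75

|A ∪ B| = 75


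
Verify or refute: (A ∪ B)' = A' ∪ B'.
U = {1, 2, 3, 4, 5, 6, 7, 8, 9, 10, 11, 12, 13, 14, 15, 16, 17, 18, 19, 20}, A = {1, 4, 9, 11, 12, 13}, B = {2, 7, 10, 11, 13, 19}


LHS: A ∪ B = {1, 2, 4, 7, 9, 10, 11, 12, 13, 19}
(A ∪ B)' = U \ (A ∪ B) = {3, 5, 6, 8, 14, 15, 16, 17, 18, 20}
A' = {2, 3, 5, 6, 7, 8, 10, 14, 15, 16, 17, 18, 19, 20}, B' = {1, 3, 4, 5, 6, 8, 9, 12, 14, 15, 16, 17, 18, 20}
Claimed RHS: A' ∪ B' = {1, 2, 3, 4, 5, 6, 7, 8, 9, 10, 12, 14, 15, 16, 17, 18, 19, 20}
Identity is INVALID: LHS = {3, 5, 6, 8, 14, 15, 16, 17, 18, 20} but the RHS claimed here equals {1, 2, 3, 4, 5, 6, 7, 8, 9, 10, 12, 14, 15, 16, 17, 18, 19, 20}. The correct form is (A ∪ B)' = A' ∩ B'.

Identity is invalid: (A ∪ B)' = {3, 5, 6, 8, 14, 15, 16, 17, 18, 20} but A' ∪ B' = {1, 2, 3, 4, 5, 6, 7, 8, 9, 10, 12, 14, 15, 16, 17, 18, 19, 20}. The correct De Morgan law is (A ∪ B)' = A' ∩ B'.


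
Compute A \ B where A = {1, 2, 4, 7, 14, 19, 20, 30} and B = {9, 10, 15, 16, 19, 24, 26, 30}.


A \ B = elements in A but not in B
A = {1, 2, 4, 7, 14, 19, 20, 30}
B = {9, 10, 15, 16, 19, 24, 26, 30}
Remove from A any elements in B
A \ B = {1, 2, 4, 7, 14, 20}

A \ B = {1, 2, 4, 7, 14, 20}


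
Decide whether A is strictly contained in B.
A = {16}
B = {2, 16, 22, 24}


A ⊂ B requires: A ⊆ B AND A ≠ B.
A ⊆ B? Yes
A = B? No
A ⊂ B: Yes (A is a proper subset of B)

Yes, A ⊂ B


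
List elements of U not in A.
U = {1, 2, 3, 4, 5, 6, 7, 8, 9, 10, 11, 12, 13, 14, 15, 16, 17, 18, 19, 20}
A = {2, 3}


Aᶜ = U \ A = elements in U but not in A
U = {1, 2, 3, 4, 5, 6, 7, 8, 9, 10, 11, 12, 13, 14, 15, 16, 17, 18, 19, 20}
A = {2, 3}
Aᶜ = {1, 4, 5, 6, 7, 8, 9, 10, 11, 12, 13, 14, 15, 16, 17, 18, 19, 20}

Aᶜ = {1, 4, 5, 6, 7, 8, 9, 10, 11, 12, 13, 14, 15, 16, 17, 18, 19, 20}


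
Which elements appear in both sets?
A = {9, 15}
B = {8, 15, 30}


A ∩ B = elements in both A and B
A = {9, 15}
B = {8, 15, 30}
A ∩ B = {15}

A ∩ B = {15}


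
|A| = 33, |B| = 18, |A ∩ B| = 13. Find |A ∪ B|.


|A ∪ B| = |A| + |B| - |A ∩ B|
= 33 + 18 - 13
= 38

|A ∪ B| = 38


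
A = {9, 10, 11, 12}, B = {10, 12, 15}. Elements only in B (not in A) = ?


A = {9, 10, 11, 12}
B = {10, 12, 15}
Region: only in B (not in A)
Elements: {15}

Elements only in B (not in A): {15}


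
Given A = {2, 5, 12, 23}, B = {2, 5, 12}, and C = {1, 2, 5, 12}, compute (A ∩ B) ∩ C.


A ∩ B = {2, 5, 12}
(A ∩ B) ∩ C = {2, 5, 12}

A ∩ B ∩ C = {2, 5, 12}


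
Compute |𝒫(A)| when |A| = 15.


Number of subsets = 2^n
= 2^15
= 32768

|P(A)| = 32768


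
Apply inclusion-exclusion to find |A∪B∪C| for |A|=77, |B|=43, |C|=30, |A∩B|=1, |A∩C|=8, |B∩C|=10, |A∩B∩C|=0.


|A∪B∪C| = |A|+|B|+|C| - |A∩B|-|A∩C|-|B∩C| + |A∩B∩C|
= 77+43+30 - 1-8-10 + 0
= 150 - 19 + 0
= 131

|A ∪ B ∪ C| = 131


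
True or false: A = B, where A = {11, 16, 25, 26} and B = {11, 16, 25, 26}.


Two sets are equal iff they have exactly the same elements.
A = {11, 16, 25, 26}
B = {11, 16, 25, 26}
Same elements → A = B

Yes, A = B


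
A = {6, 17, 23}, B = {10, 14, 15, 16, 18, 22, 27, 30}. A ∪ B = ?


A ∪ B = all elements in A or B (or both)
A = {6, 17, 23}
B = {10, 14, 15, 16, 18, 22, 27, 30}
A ∪ B = {6, 10, 14, 15, 16, 17, 18, 22, 23, 27, 30}

A ∪ B = {6, 10, 14, 15, 16, 17, 18, 22, 23, 27, 30}


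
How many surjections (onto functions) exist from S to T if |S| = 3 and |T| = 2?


n = |S| = 3, k = |T| = 2. Surjections via inclusion-exclusion:
S(n,k) = Σ(-1)^i × C(k,i) × (k-i)^n, i=0 to k
i=0: (-1)^0×C(2,0)×2^3 = 8
i=1: (-1)^1×C(2,1)×1^3 = -2
i=2: (-1)^2×C(2,2)×0^3 = 0
Total = 6

Number of surjections = 6


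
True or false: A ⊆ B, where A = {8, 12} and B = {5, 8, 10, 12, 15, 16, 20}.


A ⊆ B means every element of A is in B.
All elements of A are in B.
So A ⊆ B.

Yes, A ⊆ B


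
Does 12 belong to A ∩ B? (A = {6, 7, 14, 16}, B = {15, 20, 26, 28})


A = {6, 7, 14, 16}, B = {15, 20, 26, 28}
A ∩ B = elements in both A and B
A ∩ B = ∅
Checking if 12 ∈ A ∩ B
12 is not in A ∩ B → False

12 ∉ A ∩ B


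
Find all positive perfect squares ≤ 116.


Checking each candidate:
Condition: positive perfect squares ≤ 116
Result = {1, 4, 9, 16, 25, 36, 49, 64, 81, 100}

{1, 4, 9, 16, 25, 36, 49, 64, 81, 100}


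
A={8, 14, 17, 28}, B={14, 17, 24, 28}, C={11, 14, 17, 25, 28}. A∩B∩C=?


A ∩ B = {14, 17, 28}
(A ∩ B) ∩ C = {14, 17, 28}

A ∩ B ∩ C = {14, 17, 28}


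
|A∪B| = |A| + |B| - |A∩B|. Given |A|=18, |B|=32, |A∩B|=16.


|A ∪ B| = |A| + |B| - |A ∩ B|
= 18 + 32 - 16
= 34

|A ∪ B| = 34


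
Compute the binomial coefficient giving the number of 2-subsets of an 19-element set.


C(n,k) = n! / (k!(n-k)!)
C(19,2) = 19! / (2!17!)
= 171

C(19,2) = 171


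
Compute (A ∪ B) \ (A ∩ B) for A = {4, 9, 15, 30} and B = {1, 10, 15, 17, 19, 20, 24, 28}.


A △ B = (A \ B) ∪ (B \ A) = elements in exactly one of A or B
A \ B = {4, 9, 30}
B \ A = {1, 10, 17, 19, 20, 24, 28}
A △ B = {1, 4, 9, 10, 17, 19, 20, 24, 28, 30}

A △ B = {1, 4, 9, 10, 17, 19, 20, 24, 28, 30}


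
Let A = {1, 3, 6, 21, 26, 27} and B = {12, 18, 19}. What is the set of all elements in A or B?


A ∪ B = all elements in A or B (or both)
A = {1, 3, 6, 21, 26, 27}
B = {12, 18, 19}
A ∪ B = {1, 3, 6, 12, 18, 19, 21, 26, 27}

A ∪ B = {1, 3, 6, 12, 18, 19, 21, 26, 27}


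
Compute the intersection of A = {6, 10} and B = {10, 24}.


A ∩ B = elements in both A and B
A = {6, 10}
B = {10, 24}
A ∩ B = {10}

A ∩ B = {10}


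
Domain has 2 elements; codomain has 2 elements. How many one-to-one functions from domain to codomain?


An injection sends each of |A| = 2 inputs to a distinct output in B.
# injections = |B|·(|B|-1)·…·(|B|-|A|+1) = 2! / (2 - 2)!
= 2 × 1
= 2

Number of injections = 2


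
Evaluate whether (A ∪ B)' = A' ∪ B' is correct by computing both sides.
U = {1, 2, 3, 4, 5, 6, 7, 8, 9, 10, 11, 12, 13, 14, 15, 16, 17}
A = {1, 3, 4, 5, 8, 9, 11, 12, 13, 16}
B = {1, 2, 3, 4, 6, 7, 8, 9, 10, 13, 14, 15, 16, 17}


LHS: A ∪ B = {1, 2, 3, 4, 5, 6, 7, 8, 9, 10, 11, 12, 13, 14, 15, 16, 17}
(A ∪ B)' = U \ (A ∪ B) = ∅
A' = {2, 6, 7, 10, 14, 15, 17}, B' = {5, 11, 12}
Claimed RHS: A' ∪ B' = {2, 5, 6, 7, 10, 11, 12, 14, 15, 17}
Identity is INVALID: LHS = ∅ but the RHS claimed here equals {2, 5, 6, 7, 10, 11, 12, 14, 15, 17}. The correct form is (A ∪ B)' = A' ∩ B'.

Identity is invalid: (A ∪ B)' = ∅ but A' ∪ B' = {2, 5, 6, 7, 10, 11, 12, 14, 15, 17}. The correct De Morgan law is (A ∪ B)' = A' ∩ B'.


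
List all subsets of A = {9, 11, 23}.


|A| = 3, so |P(A)| = 2^3 = 8
Enumerate subsets by cardinality (0 to 3):
∅, {9}, {11}, {23}, {9, 11}, {9, 23}, {11, 23}, {9, 11, 23}

P(A) has 8 subsets: ∅, {9}, {11}, {23}, {9, 11}, {9, 23}, {11, 23}, {9, 11, 23}


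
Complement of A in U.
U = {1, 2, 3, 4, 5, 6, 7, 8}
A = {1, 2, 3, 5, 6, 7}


Aᶜ = U \ A = elements in U but not in A
U = {1, 2, 3, 4, 5, 6, 7, 8}
A = {1, 2, 3, 5, 6, 7}
Aᶜ = {4, 8}

Aᶜ = {4, 8}


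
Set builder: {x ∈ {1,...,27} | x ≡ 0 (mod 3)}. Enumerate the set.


Checking each candidate:
Condition: x in {1,...,27} with x ≡ 0 (mod 3)
Result = {3, 6, 9, 12, 15, 18, 21, 24, 27}

{3, 6, 9, 12, 15, 18, 21, 24, 27}


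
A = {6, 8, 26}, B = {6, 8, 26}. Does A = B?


Two sets are equal iff they have exactly the same elements.
A = {6, 8, 26}
B = {6, 8, 26}
Same elements → A = B

Yes, A = B


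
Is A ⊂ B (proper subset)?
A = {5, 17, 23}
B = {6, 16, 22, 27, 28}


A ⊂ B requires: A ⊆ B AND A ≠ B.
A ⊆ B? No
A ⊄ B, so A is not a proper subset.

No, A is not a proper subset of B


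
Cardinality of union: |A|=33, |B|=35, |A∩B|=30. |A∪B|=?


|A ∪ B| = |A| + |B| - |A ∩ B|
= 33 + 35 - 30
= 38

|A ∪ B| = 38


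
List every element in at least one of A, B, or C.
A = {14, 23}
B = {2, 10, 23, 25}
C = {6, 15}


A ∪ B = {2, 10, 14, 23, 25}
(A ∪ B) ∪ C = {2, 6, 10, 14, 15, 23, 25}

A ∪ B ∪ C = {2, 6, 10, 14, 15, 23, 25}


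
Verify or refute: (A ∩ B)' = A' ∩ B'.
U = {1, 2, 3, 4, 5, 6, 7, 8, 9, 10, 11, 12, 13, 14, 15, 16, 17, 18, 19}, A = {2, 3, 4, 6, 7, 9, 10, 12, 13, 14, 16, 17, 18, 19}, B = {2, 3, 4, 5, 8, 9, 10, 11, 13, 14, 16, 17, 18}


LHS: A ∩ B = {2, 3, 4, 9, 10, 13, 14, 16, 17, 18}
(A ∩ B)' = U \ (A ∩ B) = {1, 5, 6, 7, 8, 11, 12, 15, 19}
A' = {1, 5, 8, 11, 15}, B' = {1, 6, 7, 12, 15, 19}
Claimed RHS: A' ∩ B' = {1, 15}
Identity is INVALID: LHS = {1, 5, 6, 7, 8, 11, 12, 15, 19} but the RHS claimed here equals {1, 15}. The correct form is (A ∩ B)' = A' ∪ B'.

Identity is invalid: (A ∩ B)' = {1, 5, 6, 7, 8, 11, 12, 15, 19} but A' ∩ B' = {1, 15}. The correct De Morgan law is (A ∩ B)' = A' ∪ B'.


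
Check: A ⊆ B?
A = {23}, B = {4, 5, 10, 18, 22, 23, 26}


A ⊆ B means every element of A is in B.
All elements of A are in B.
So A ⊆ B.

Yes, A ⊆ B


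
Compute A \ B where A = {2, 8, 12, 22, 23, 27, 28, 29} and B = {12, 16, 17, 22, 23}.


A \ B = elements in A but not in B
A = {2, 8, 12, 22, 23, 27, 28, 29}
B = {12, 16, 17, 22, 23}
Remove from A any elements in B
A \ B = {2, 8, 27, 28, 29}

A \ B = {2, 8, 27, 28, 29}


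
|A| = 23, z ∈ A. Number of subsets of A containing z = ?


Subsets of A containing z correspond to subsets of A \ {z}, which has 22 elements.
Count = 2^(n-1) = 2^22
= 4194304

Number of subsets containing z = 4194304


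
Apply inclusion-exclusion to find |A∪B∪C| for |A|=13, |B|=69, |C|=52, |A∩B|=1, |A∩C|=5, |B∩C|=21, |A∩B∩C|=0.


|A∪B∪C| = |A|+|B|+|C| - |A∩B|-|A∩C|-|B∩C| + |A∩B∩C|
= 13+69+52 - 1-5-21 + 0
= 134 - 27 + 0
= 107

|A ∪ B ∪ C| = 107


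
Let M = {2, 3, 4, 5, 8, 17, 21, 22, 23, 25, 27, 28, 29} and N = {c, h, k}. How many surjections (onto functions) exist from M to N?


n = |M| = 13, k = |N| = 3. Surjections via inclusion-exclusion:
S(n,k) = Σ(-1)^i × C(k,i) × (k-i)^n, i=0 to k
i=0: (-1)^0×C(3,0)×3^13 = 1594323
i=1: (-1)^1×C(3,1)×2^13 = -24576
i=2: (-1)^2×C(3,2)×1^13 = 3
i=3: (-1)^3×C(3,3)×0^13 = 0
Total = 1569750

Number of surjections = 1569750


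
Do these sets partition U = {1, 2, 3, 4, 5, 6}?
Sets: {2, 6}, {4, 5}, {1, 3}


A partition requires: (1) non-empty parts, (2) pairwise disjoint, (3) union = U
Parts: {2, 6}, {4, 5}, {1, 3}
Union of parts: {1, 2, 3, 4, 5, 6}
U = {1, 2, 3, 4, 5, 6}
All non-empty? True
Pairwise disjoint? True
Covers U? True

Yes, valid partition


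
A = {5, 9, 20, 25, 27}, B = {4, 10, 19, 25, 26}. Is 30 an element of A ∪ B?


A = {5, 9, 20, 25, 27}, B = {4, 10, 19, 25, 26}
A ∪ B = all elements in A or B
A ∪ B = {4, 5, 9, 10, 19, 20, 25, 26, 27}
Checking if 30 ∈ A ∪ B
30 is not in A ∪ B → False

30 ∉ A ∪ B


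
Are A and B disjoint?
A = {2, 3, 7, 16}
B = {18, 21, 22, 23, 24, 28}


Disjoint means A ∩ B = ∅.
A ∩ B = ∅
A ∩ B = ∅, so A and B are disjoint.

Yes, A and B are disjoint


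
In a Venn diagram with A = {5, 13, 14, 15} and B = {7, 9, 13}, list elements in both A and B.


A = {5, 13, 14, 15}
B = {7, 9, 13}
Region: in both A and B
Elements: {13}

Elements in both A and B: {13}


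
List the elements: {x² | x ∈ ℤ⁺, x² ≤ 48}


Checking each candidate:
Condition: positive perfect squares ≤ 48
Result = {1, 4, 9, 16, 25, 36}

{1, 4, 9, 16, 25, 36}


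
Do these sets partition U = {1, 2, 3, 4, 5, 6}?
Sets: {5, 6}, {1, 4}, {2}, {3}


A partition requires: (1) non-empty parts, (2) pairwise disjoint, (3) union = U
Parts: {5, 6}, {1, 4}, {2}, {3}
Union of parts: {1, 2, 3, 4, 5, 6}
U = {1, 2, 3, 4, 5, 6}
All non-empty? True
Pairwise disjoint? True
Covers U? True

Yes, valid partition


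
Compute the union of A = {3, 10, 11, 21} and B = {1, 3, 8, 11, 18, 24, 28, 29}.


A ∪ B = all elements in A or B (or both)
A = {3, 10, 11, 21}
B = {1, 3, 8, 11, 18, 24, 28, 29}
A ∪ B = {1, 3, 8, 10, 11, 18, 21, 24, 28, 29}

A ∪ B = {1, 3, 8, 10, 11, 18, 21, 24, 28, 29}


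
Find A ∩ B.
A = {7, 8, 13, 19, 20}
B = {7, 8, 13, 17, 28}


A ∩ B = elements in both A and B
A = {7, 8, 13, 19, 20}
B = {7, 8, 13, 17, 28}
A ∩ B = {7, 8, 13}

A ∩ B = {7, 8, 13}


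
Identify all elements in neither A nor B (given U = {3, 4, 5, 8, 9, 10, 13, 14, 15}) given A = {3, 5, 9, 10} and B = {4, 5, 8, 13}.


A = {3, 5, 9, 10}
B = {4, 5, 8, 13}
Region: in neither A nor B (given U = {3, 4, 5, 8, 9, 10, 13, 14, 15})
Elements: {14, 15}

Elements in neither A nor B (given U = {3, 4, 5, 8, 9, 10, 13, 14, 15}): {14, 15}


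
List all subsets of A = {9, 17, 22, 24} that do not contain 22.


A subset of A that omits 22 is a subset of A \ {22}, so there are 2^(n-1) = 2^3 = 8 of them.
Subsets excluding 22: ∅, {9}, {17}, {24}, {9, 17}, {9, 24}, {17, 24}, {9, 17, 24}

Subsets excluding 22 (8 total): ∅, {9}, {17}, {24}, {9, 17}, {9, 24}, {17, 24}, {9, 17, 24}


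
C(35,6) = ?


C(n,k) = n! / (k!(n-k)!)
C(35,6) = 35! / (6!29!)
= 1623160

C(35,6) = 1623160


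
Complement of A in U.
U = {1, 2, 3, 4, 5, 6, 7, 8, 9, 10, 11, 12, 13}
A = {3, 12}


Aᶜ = U \ A = elements in U but not in A
U = {1, 2, 3, 4, 5, 6, 7, 8, 9, 10, 11, 12, 13}
A = {3, 12}
Aᶜ = {1, 2, 4, 5, 6, 7, 8, 9, 10, 11, 13}

Aᶜ = {1, 2, 4, 5, 6, 7, 8, 9, 10, 11, 13}


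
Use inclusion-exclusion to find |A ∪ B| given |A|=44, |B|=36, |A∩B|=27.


|A ∪ B| = |A| + |B| - |A ∩ B|
= 44 + 36 - 27
= 53

|A ∪ B| = 53


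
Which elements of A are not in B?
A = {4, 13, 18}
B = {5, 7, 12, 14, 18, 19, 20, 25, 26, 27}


A \ B = elements in A but not in B
A = {4, 13, 18}
B = {5, 7, 12, 14, 18, 19, 20, 25, 26, 27}
Remove from A any elements in B
A \ B = {4, 13}

A \ B = {4, 13}


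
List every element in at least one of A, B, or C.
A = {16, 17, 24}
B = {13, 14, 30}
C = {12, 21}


A ∪ B = {13, 14, 16, 17, 24, 30}
(A ∪ B) ∪ C = {12, 13, 14, 16, 17, 21, 24, 30}

A ∪ B ∪ C = {12, 13, 14, 16, 17, 21, 24, 30}


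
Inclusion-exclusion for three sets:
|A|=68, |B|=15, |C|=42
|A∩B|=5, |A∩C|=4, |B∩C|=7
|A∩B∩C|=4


|A∪B∪C| = |A|+|B|+|C| - |A∩B|-|A∩C|-|B∩C| + |A∩B∩C|
= 68+15+42 - 5-4-7 + 4
= 125 - 16 + 4
= 113

|A ∪ B ∪ C| = 113


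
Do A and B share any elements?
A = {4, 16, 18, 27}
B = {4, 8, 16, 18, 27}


Disjoint means A ∩ B = ∅.
A ∩ B = {4, 16, 18, 27}
A ∩ B ≠ ∅, so A and B are NOT disjoint.

Yes — A and B share the element(s) of A ∩ B = {4, 16, 18, 27}, so they are not disjoint


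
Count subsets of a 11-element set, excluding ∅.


Total subsets = 2^n = 2^11 = 2048
Non-empty subsets exclude the empty set: 2^n - 1
= 2048 - 1
= 2047

Number of non-empty subsets = 2047


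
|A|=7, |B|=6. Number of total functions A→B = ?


Each of |A| = 7 inputs maps to any of |B| = 6 outputs.
# functions = |B|^|A| = 6^7
= 279936

Number of functions = 279936


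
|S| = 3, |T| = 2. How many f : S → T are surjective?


n = |S| = 3, k = |T| = 2. Surjections via inclusion-exclusion:
S(n,k) = Σ(-1)^i × C(k,i) × (k-i)^n, i=0 to k
i=0: (-1)^0×C(2,0)×2^3 = 8
i=1: (-1)^1×C(2,1)×1^3 = -2
i=2: (-1)^2×C(2,2)×0^3 = 0
Total = 6

Number of surjections = 6


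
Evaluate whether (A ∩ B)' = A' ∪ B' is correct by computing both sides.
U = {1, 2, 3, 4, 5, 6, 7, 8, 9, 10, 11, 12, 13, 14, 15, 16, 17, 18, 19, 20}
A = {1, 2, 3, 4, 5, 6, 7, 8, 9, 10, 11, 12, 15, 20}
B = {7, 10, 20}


LHS: A ∩ B = {7, 10, 20}
(A ∩ B)' = U \ (A ∩ B) = {1, 2, 3, 4, 5, 6, 8, 9, 11, 12, 13, 14, 15, 16, 17, 18, 19}
A' = {13, 14, 16, 17, 18, 19}, B' = {1, 2, 3, 4, 5, 6, 8, 9, 11, 12, 13, 14, 15, 16, 17, 18, 19}
Claimed RHS: A' ∪ B' = {1, 2, 3, 4, 5, 6, 8, 9, 11, 12, 13, 14, 15, 16, 17, 18, 19}
Identity is VALID: LHS = RHS = {1, 2, 3, 4, 5, 6, 8, 9, 11, 12, 13, 14, 15, 16, 17, 18, 19} ✓

Identity is valid. (A ∩ B)' = A' ∪ B' = {1, 2, 3, 4, 5, 6, 8, 9, 11, 12, 13, 14, 15, 16, 17, 18, 19}


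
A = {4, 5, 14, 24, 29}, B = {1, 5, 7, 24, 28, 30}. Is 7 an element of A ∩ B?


A = {4, 5, 14, 24, 29}, B = {1, 5, 7, 24, 28, 30}
A ∩ B = elements in both A and B
A ∩ B = {5, 24}
Checking if 7 ∈ A ∩ B
7 is not in A ∩ B → False

7 ∉ A ∩ B


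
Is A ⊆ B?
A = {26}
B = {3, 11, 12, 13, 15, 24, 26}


A ⊆ B means every element of A is in B.
All elements of A are in B.
So A ⊆ B.

Yes, A ⊆ B


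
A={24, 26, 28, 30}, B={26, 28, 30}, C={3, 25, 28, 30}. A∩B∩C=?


A ∩ B = {26, 28, 30}
(A ∩ B) ∩ C = {28, 30}

A ∩ B ∩ C = {28, 30}


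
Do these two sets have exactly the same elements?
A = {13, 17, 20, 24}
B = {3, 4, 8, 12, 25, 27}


Two sets are equal iff they have exactly the same elements.
A = {13, 17, 20, 24}
B = {3, 4, 8, 12, 25, 27}
Differences: {3, 4, 8, 12, 13, 17, 20, 24, 25, 27}
A ≠ B

No, A ≠ B


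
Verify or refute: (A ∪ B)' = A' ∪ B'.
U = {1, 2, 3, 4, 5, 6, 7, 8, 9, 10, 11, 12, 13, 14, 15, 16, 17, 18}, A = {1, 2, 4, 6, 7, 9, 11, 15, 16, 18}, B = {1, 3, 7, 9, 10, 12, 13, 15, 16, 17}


LHS: A ∪ B = {1, 2, 3, 4, 6, 7, 9, 10, 11, 12, 13, 15, 16, 17, 18}
(A ∪ B)' = U \ (A ∪ B) = {5, 8, 14}
A' = {3, 5, 8, 10, 12, 13, 14, 17}, B' = {2, 4, 5, 6, 8, 11, 14, 18}
Claimed RHS: A' ∪ B' = {2, 3, 4, 5, 6, 8, 10, 11, 12, 13, 14, 17, 18}
Identity is INVALID: LHS = {5, 8, 14} but the RHS claimed here equals {2, 3, 4, 5, 6, 8, 10, 11, 12, 13, 14, 17, 18}. The correct form is (A ∪ B)' = A' ∩ B'.

Identity is invalid: (A ∪ B)' = {5, 8, 14} but A' ∪ B' = {2, 3, 4, 5, 6, 8, 10, 11, 12, 13, 14, 17, 18}. The correct De Morgan law is (A ∪ B)' = A' ∩ B'.


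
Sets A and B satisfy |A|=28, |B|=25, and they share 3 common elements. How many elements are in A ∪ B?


|A ∪ B| = |A| + |B| - |A ∩ B|
= 28 + 25 - 3
= 50

|A ∪ B| = 50


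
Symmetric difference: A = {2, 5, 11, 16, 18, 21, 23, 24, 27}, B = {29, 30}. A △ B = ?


A △ B = (A \ B) ∪ (B \ A) = elements in exactly one of A or B
A \ B = {2, 5, 11, 16, 18, 21, 23, 24, 27}
B \ A = {29, 30}
A △ B = {2, 5, 11, 16, 18, 21, 23, 24, 27, 29, 30}

A △ B = {2, 5, 11, 16, 18, 21, 23, 24, 27, 29, 30}


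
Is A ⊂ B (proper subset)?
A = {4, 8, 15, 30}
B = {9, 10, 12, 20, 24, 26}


A ⊂ B requires: A ⊆ B AND A ≠ B.
A ⊆ B? No
A ⊄ B, so A is not a proper subset.

No, A is not a proper subset of B


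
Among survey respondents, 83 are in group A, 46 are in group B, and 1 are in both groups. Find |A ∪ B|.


|A ∪ B| = |A| + |B| - |A ∩ B|
= 83 + 46 - 1
= 128

|A ∪ B| = 128


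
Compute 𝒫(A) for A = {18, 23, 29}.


|A| = 3, so |P(A)| = 2^3 = 8
Enumerate subsets by cardinality (0 to 3):
∅, {18}, {23}, {29}, {18, 23}, {18, 29}, {23, 29}, {18, 23, 29}

P(A) has 8 subsets: ∅, {18}, {23}, {29}, {18, 23}, {18, 29}, {23, 29}, {18, 23, 29}


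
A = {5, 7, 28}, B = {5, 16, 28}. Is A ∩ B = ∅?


Disjoint means A ∩ B = ∅.
A ∩ B = {5, 28}
A ∩ B ≠ ∅, so A and B are NOT disjoint.

No, A and B are not disjoint (A ∩ B = {5, 28})


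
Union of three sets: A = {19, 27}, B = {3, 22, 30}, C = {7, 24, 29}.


A ∪ B = {3, 19, 22, 27, 30}
(A ∪ B) ∪ C = {3, 7, 19, 22, 24, 27, 29, 30}

A ∪ B ∪ C = {3, 7, 19, 22, 24, 27, 29, 30}


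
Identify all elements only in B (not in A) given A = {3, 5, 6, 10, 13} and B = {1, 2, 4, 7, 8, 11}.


A = {3, 5, 6, 10, 13}
B = {1, 2, 4, 7, 8, 11}
Region: only in B (not in A)
Elements: {1, 2, 4, 7, 8, 11}

Elements only in B (not in A): {1, 2, 4, 7, 8, 11}


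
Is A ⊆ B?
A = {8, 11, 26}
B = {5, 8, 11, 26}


A ⊆ B means every element of A is in B.
All elements of A are in B.
So A ⊆ B.

Yes, A ⊆ B


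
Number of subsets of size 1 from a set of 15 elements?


C(n,k) = n! / (k!(n-k)!)
C(15,1) = 15! / (1!14!)
= 15

C(15,1) = 15


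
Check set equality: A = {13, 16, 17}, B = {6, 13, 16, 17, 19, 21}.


Two sets are equal iff they have exactly the same elements.
A = {13, 16, 17}
B = {6, 13, 16, 17, 19, 21}
Differences: {6, 19, 21}
A ≠ B

No, A ≠ B


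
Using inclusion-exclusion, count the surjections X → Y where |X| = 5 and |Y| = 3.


n = |X| = 5, k = |Y| = 3. Surjections via inclusion-exclusion:
S(n,k) = Σ(-1)^i × C(k,i) × (k-i)^n, i=0 to k
i=0: (-1)^0×C(3,0)×3^5 = 243
i=1: (-1)^1×C(3,1)×2^5 = -96
i=2: (-1)^2×C(3,2)×1^5 = 3
i=3: (-1)^3×C(3,3)×0^5 = 0
Total = 150

Number of surjections = 150


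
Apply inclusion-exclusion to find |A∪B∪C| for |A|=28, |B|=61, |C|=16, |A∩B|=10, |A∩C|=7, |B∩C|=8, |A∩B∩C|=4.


|A∪B∪C| = |A|+|B|+|C| - |A∩B|-|A∩C|-|B∩C| + |A∩B∩C|
= 28+61+16 - 10-7-8 + 4
= 105 - 25 + 4
= 84

|A ∪ B ∪ C| = 84


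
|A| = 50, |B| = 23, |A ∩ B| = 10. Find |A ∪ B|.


|A ∪ B| = |A| + |B| - |A ∩ B|
= 50 + 23 - 10
= 63

|A ∪ B| = 63


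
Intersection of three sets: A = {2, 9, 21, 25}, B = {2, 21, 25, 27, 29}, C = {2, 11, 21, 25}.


A ∩ B = {2, 21, 25}
(A ∩ B) ∩ C = {2, 21, 25}

A ∩ B ∩ C = {2, 21, 25}


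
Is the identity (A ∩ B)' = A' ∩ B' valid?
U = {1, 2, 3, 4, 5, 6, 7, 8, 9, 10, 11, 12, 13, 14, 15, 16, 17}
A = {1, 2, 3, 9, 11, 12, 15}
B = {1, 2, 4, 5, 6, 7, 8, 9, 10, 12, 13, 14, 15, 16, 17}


LHS: A ∩ B = {1, 2, 9, 12, 15}
(A ∩ B)' = U \ (A ∩ B) = {3, 4, 5, 6, 7, 8, 10, 11, 13, 14, 16, 17}
A' = {4, 5, 6, 7, 8, 10, 13, 14, 16, 17}, B' = {3, 11}
Claimed RHS: A' ∩ B' = ∅
Identity is INVALID: LHS = {3, 4, 5, 6, 7, 8, 10, 11, 13, 14, 16, 17} but the RHS claimed here equals ∅. The correct form is (A ∩ B)' = A' ∪ B'.

Identity is invalid: (A ∩ B)' = {3, 4, 5, 6, 7, 8, 10, 11, 13, 14, 16, 17} but A' ∩ B' = ∅. The correct De Morgan law is (A ∩ B)' = A' ∪ B'.


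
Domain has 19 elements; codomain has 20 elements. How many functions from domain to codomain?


Each of |A| = 19 inputs maps to any of |B| = 20 outputs.
# functions = |B|^|A| = 20^19
= 5242880000000000000000000

Number of functions = 5242880000000000000000000


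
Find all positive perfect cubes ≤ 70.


Checking each candidate:
Condition: positive perfect cubes ≤ 70
Result = {1, 8, 27, 64}

{1, 8, 27, 64}


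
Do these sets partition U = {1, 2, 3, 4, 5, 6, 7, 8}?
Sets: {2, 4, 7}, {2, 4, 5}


A partition requires: (1) non-empty parts, (2) pairwise disjoint, (3) union = U
Parts: {2, 4, 7}, {2, 4, 5}
Union of parts: {2, 4, 5, 7}
U = {1, 2, 3, 4, 5, 6, 7, 8}
All non-empty? True
Pairwise disjoint? False
Covers U? False

No, not a valid partition


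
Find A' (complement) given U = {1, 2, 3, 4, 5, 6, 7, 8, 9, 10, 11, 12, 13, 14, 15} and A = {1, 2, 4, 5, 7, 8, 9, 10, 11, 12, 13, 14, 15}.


Aᶜ = U \ A = elements in U but not in A
U = {1, 2, 3, 4, 5, 6, 7, 8, 9, 10, 11, 12, 13, 14, 15}
A = {1, 2, 4, 5, 7, 8, 9, 10, 11, 12, 13, 14, 15}
Aᶜ = {3, 6}

Aᶜ = {3, 6}


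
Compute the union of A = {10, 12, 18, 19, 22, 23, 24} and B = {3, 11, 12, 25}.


A ∪ B = all elements in A or B (or both)
A = {10, 12, 18, 19, 22, 23, 24}
B = {3, 11, 12, 25}
A ∪ B = {3, 10, 11, 12, 18, 19, 22, 23, 24, 25}

A ∪ B = {3, 10, 11, 12, 18, 19, 22, 23, 24, 25}


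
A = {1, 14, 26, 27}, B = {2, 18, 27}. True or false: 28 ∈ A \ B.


A = {1, 14, 26, 27}, B = {2, 18, 27}
A \ B = elements in A but not in B
A \ B = {1, 14, 26}
Checking if 28 ∈ A \ B
28 is not in A \ B → False

28 ∉ A \ B


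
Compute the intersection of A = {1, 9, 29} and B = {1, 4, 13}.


A ∩ B = elements in both A and B
A = {1, 9, 29}
B = {1, 4, 13}
A ∩ B = {1}

A ∩ B = {1}


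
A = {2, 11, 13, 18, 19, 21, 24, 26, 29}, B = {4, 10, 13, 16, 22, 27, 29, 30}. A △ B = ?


A △ B = (A \ B) ∪ (B \ A) = elements in exactly one of A or B
A \ B = {2, 11, 18, 19, 21, 24, 26}
B \ A = {4, 10, 16, 22, 27, 30}
A △ B = {2, 4, 10, 11, 16, 18, 19, 21, 22, 24, 26, 27, 30}

A △ B = {2, 4, 10, 11, 16, 18, 19, 21, 22, 24, 26, 27, 30}


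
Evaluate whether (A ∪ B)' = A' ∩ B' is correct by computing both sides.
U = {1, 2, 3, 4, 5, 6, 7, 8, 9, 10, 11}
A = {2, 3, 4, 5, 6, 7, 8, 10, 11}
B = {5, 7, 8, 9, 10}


LHS: A ∪ B = {2, 3, 4, 5, 6, 7, 8, 9, 10, 11}
(A ∪ B)' = U \ (A ∪ B) = {1}
A' = {1, 9}, B' = {1, 2, 3, 4, 6, 11}
Claimed RHS: A' ∩ B' = {1}
Identity is VALID: LHS = RHS = {1} ✓

Identity is valid. (A ∪ B)' = A' ∩ B' = {1}


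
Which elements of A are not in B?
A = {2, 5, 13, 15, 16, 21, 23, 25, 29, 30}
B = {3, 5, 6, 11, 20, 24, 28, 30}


A \ B = elements in A but not in B
A = {2, 5, 13, 15, 16, 21, 23, 25, 29, 30}
B = {3, 5, 6, 11, 20, 24, 28, 30}
Remove from A any elements in B
A \ B = {2, 13, 15, 16, 21, 23, 25, 29}

A \ B = {2, 13, 15, 16, 21, 23, 25, 29}


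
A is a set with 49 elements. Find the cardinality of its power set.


Number of subsets = 2^n
= 2^49
= 562949953421312

|P(A)| = 562949953421312


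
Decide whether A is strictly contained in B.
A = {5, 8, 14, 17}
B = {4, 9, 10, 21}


A ⊂ B requires: A ⊆ B AND A ≠ B.
A ⊆ B? No
A ⊄ B, so A is not a proper subset.

No, A is not a proper subset of B


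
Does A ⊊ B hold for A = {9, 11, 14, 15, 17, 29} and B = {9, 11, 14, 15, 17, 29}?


A ⊂ B requires: A ⊆ B AND A ≠ B.
A ⊆ B? Yes
A = B? Yes
A = B, so A is not a PROPER subset.

No, A is not a proper subset of B


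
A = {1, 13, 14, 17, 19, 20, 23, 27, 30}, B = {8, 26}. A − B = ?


A \ B = elements in A but not in B
A = {1, 13, 14, 17, 19, 20, 23, 27, 30}
B = {8, 26}
Remove from A any elements in B
A \ B = {1, 13, 14, 17, 19, 20, 23, 27, 30}

A \ B = {1, 13, 14, 17, 19, 20, 23, 27, 30}


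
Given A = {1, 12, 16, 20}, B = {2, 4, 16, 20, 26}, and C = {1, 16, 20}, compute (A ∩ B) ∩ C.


A ∩ B = {16, 20}
(A ∩ B) ∩ C = {16, 20}

A ∩ B ∩ C = {16, 20}


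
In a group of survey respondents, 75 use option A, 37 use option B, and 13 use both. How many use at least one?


|A ∪ B| = |A| + |B| - |A ∩ B|
= 75 + 37 - 13
= 99

|A ∪ B| = 99


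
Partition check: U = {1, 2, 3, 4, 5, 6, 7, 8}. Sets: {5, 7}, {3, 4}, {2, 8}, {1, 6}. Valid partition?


A partition requires: (1) non-empty parts, (2) pairwise disjoint, (3) union = U
Parts: {5, 7}, {3, 4}, {2, 8}, {1, 6}
Union of parts: {1, 2, 3, 4, 5, 6, 7, 8}
U = {1, 2, 3, 4, 5, 6, 7, 8}
All non-empty? True
Pairwise disjoint? True
Covers U? True

Yes, valid partition


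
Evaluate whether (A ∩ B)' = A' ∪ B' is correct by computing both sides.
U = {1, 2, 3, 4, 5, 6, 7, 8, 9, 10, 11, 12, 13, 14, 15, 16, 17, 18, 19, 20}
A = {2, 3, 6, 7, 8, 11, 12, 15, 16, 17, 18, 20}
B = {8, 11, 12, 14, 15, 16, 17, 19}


LHS: A ∩ B = {8, 11, 12, 15, 16, 17}
(A ∩ B)' = U \ (A ∩ B) = {1, 2, 3, 4, 5, 6, 7, 9, 10, 13, 14, 18, 19, 20}
A' = {1, 4, 5, 9, 10, 13, 14, 19}, B' = {1, 2, 3, 4, 5, 6, 7, 9, 10, 13, 18, 20}
Claimed RHS: A' ∪ B' = {1, 2, 3, 4, 5, 6, 7, 9, 10, 13, 14, 18, 19, 20}
Identity is VALID: LHS = RHS = {1, 2, 3, 4, 5, 6, 7, 9, 10, 13, 14, 18, 19, 20} ✓

Identity is valid. (A ∩ B)' = A' ∪ B' = {1, 2, 3, 4, 5, 6, 7, 9, 10, 13, 14, 18, 19, 20}


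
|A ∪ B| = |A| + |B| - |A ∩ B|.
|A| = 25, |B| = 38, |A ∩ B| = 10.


|A ∪ B| = |A| + |B| - |A ∩ B|
= 25 + 38 - 10
= 53

|A ∪ B| = 53


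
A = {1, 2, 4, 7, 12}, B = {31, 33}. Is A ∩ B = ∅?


Disjoint means A ∩ B = ∅.
A ∩ B = ∅
A ∩ B = ∅, so A and B are disjoint.

Yes, A and B are disjoint


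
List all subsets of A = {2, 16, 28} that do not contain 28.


A subset of A that omits 28 is a subset of A \ {28}, so there are 2^(n-1) = 2^2 = 4 of them.
Subsets excluding 28: ∅, {2}, {16}, {2, 16}

Subsets excluding 28 (4 total): ∅, {2}, {16}, {2, 16}


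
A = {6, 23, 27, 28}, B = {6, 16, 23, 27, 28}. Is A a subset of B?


A ⊆ B means every element of A is in B.
All elements of A are in B.
So A ⊆ B.

Yes, A ⊆ B


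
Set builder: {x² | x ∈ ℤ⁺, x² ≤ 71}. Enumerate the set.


Checking each candidate:
Condition: positive perfect squares ≤ 71
Result = {1, 4, 9, 16, 25, 36, 49, 64}

{1, 4, 9, 16, 25, 36, 49, 64}


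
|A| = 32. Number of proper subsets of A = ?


Total subsets = 2^n = 2^32 = 4294967296
Proper subsets exclude the set itself: 2^n - 1
= 4294967296 - 1
= 4294967295

Number of proper subsets = 4294967295


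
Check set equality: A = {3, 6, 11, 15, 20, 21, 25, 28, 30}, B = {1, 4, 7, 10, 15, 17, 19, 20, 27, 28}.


Two sets are equal iff they have exactly the same elements.
A = {3, 6, 11, 15, 20, 21, 25, 28, 30}
B = {1, 4, 7, 10, 15, 17, 19, 20, 27, 28}
Differences: {1, 3, 4, 6, 7, 10, 11, 17, 19, 21, 25, 27, 30}
A ≠ B

No, A ≠ B


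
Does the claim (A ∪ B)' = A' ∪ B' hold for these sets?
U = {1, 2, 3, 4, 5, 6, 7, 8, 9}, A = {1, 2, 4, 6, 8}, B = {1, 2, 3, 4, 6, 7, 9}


LHS: A ∪ B = {1, 2, 3, 4, 6, 7, 8, 9}
(A ∪ B)' = U \ (A ∪ B) = {5}
A' = {3, 5, 7, 9}, B' = {5, 8}
Claimed RHS: A' ∪ B' = {3, 5, 7, 8, 9}
Identity is INVALID: LHS = {5} but the RHS claimed here equals {3, 5, 7, 8, 9}. The correct form is (A ∪ B)' = A' ∩ B'.

Identity is invalid: (A ∪ B)' = {5} but A' ∪ B' = {3, 5, 7, 8, 9}. The correct De Morgan law is (A ∪ B)' = A' ∩ B'.


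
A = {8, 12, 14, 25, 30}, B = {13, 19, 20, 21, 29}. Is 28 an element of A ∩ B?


A = {8, 12, 14, 25, 30}, B = {13, 19, 20, 21, 29}
A ∩ B = elements in both A and B
A ∩ B = ∅
Checking if 28 ∈ A ∩ B
28 is not in A ∩ B → False

28 ∉ A ∩ B


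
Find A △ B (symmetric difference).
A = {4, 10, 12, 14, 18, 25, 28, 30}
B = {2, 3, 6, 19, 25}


A △ B = (A \ B) ∪ (B \ A) = elements in exactly one of A or B
A \ B = {4, 10, 12, 14, 18, 28, 30}
B \ A = {2, 3, 6, 19}
A △ B = {2, 3, 4, 6, 10, 12, 14, 18, 19, 28, 30}

A △ B = {2, 3, 4, 6, 10, 12, 14, 18, 19, 28, 30}
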